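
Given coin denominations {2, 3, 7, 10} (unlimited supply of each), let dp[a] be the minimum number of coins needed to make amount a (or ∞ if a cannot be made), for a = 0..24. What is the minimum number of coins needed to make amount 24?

3

 a  0  1  2  3  4  5  6  7  8  9 10 11 12 13 14 15 16 17 18 19 20 21 22 23 24
dp  0  -  1  1  2  2  2  1  3  2  1  3  2  2  2  3  3  2  4  3  2  3  3  3  3
(- denotes ∞ / unreachable)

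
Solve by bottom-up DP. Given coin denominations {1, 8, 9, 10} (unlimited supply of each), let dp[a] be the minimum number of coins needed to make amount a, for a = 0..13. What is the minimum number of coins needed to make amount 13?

 a  0  1  2  3  4  5  6  7  8  9 10 11 12 13
dp  0  1  2  3  4  5  6  7  1  1  1  2  3  4

4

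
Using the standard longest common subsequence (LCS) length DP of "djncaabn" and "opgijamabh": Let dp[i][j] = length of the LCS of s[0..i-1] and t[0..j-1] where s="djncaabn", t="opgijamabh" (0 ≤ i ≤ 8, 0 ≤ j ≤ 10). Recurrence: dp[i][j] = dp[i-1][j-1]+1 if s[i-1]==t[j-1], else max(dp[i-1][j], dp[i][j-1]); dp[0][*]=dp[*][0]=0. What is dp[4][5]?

   ''  o  p  g  i  j  a  m  a  b  h
''  0  0  0  0  0  0  0  0  0  0  0
 d  0  0  0  0  0  0  0  0  0  0  0
 j  0  0  0  0  0  1  1  1  1  1  1
 n  0  0  0  0  0  1  1  1  1  1  1
 c  0  0  0  0  0  1  1  1  1  1  1
 a  0  0  0  0  0  1  2  2  2  2  2
 a  0  0  0  0  0  1  2  2  3  3  3
 b  0  0  0  0  0  1  2  2  3  4  4
 n  0  0  0  0  0  1  2  2  3  4  4

1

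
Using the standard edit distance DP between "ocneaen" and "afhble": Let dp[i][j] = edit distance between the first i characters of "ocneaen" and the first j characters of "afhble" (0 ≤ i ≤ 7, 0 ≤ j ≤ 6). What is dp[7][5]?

7

   ''  a  f  h  b  l  e
''  0  1  2  3  4  5  6
 o  1  1  2  3  4  5  6
 c  2  2  2  3  4  5  6
 n  3  3  3  3  4  5  6
 e  4  4  4  4  4  5  5
 a  5  4  5  5  5  5  6
 e  6  5  5  6  6  6  5
 n  7  6  6  6  7  7  6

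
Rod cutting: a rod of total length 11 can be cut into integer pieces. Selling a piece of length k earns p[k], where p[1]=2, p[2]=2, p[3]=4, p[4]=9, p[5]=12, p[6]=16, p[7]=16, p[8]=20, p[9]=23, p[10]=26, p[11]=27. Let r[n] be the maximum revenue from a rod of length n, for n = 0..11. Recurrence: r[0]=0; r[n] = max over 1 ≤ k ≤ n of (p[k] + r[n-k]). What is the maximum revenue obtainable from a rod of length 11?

   n    0    1    2    3    4    5    6    7    8    9   10   11
r[n]    0    2    4    6    9   12   16   18   20   23   26   28

28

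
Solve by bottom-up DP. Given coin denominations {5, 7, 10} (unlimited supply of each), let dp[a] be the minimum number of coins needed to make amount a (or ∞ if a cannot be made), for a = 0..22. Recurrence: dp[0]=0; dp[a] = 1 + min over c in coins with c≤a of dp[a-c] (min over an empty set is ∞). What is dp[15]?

2

 a  0  1  2  3  4  5  6  7  8  9 10 11 12 13 14 15 16 17 18 19 20 21 22
dp  0  -  -  -  -  1  -  1  -  -  1  -  2  -  2  2  -  2  -  3  2  3  3
(- denotes ∞ / unreachable)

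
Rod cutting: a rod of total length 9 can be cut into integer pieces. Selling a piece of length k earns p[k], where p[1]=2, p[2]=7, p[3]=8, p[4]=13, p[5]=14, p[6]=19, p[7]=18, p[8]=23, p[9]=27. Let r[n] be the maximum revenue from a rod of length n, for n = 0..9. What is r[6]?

21

   n    0    1    2    3    4    5    6    7    8    9
r[n]    0    2    7    9   14   16   21   23   28   30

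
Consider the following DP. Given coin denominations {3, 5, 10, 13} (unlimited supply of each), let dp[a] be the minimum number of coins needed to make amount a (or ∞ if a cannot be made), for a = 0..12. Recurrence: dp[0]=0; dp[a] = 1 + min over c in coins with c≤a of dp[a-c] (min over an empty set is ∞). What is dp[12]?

 a  0  1  2  3  4  5  6  7  8  9 10 11 12
dp  0  -  -  1  -  1  2  -  2  3  1  3  4
(- denotes ∞ / unreachable)

4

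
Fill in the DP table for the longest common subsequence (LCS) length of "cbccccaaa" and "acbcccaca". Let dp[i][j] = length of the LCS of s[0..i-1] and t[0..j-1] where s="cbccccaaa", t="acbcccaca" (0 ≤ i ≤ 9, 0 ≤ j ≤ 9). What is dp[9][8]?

6

   ''  a  c  b  c  c  c  a  c  a
''  0  0  0  0  0  0  0  0  0  0
 c  0  0  1  1  1  1  1  1  1  1
 b  0  0  1  2  2  2  2  2  2  2
 c  0  0  1  2  3  3  3  3  3  3
 c  0  0  1  2  3  4  4  4  4  4
 c  0  0  1  2  3  4  5  5  5  5
 c  0  0  1  2  3  4  5  5  6  6
 a  0  1  1  2  3  4  5  6  6  7
 a  0  1  1  2  3  4  5  6  6  7
 a  0  1  1  2  3  4  5  6  6  7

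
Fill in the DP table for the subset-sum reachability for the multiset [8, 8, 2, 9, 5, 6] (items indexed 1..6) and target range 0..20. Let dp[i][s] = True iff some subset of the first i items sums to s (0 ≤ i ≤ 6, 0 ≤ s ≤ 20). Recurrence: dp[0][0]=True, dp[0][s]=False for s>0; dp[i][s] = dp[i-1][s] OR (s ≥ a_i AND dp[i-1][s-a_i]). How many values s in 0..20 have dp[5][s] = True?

15

i\s   0   1   2   3   4   5   6   7   8   9  10  11  12  13  14  15  16  17  18  19  20
  0   T   F   F   F   F   F   F   F   F   F   F   F   F   F   F   F   F   F   F   F   F
  1   T   F   F   F   F   F   F   F   T   F   F   F   F   F   F   F   F   F   F   F   F
  2   T   F   F   F   F   F   F   F   T   F   F   F   F   F   F   F   T   F   F   F   F
  3   T   F   T   F   F   F   F   F   T   F   T   F   F   F   F   F   T   F   T   F   F
  4   T   F   T   F   F   F   F   F   T   T   T   T   F   F   F   F   T   T   T   T   F
  5   T   F   T   F   F   T   F   T   T   T   T   T   F   T   T   T   T   T   T   T   F
  6   T   F   T   F   F   T   T   T   T   T   T   T   F   T   T   T   T   T   T   T   T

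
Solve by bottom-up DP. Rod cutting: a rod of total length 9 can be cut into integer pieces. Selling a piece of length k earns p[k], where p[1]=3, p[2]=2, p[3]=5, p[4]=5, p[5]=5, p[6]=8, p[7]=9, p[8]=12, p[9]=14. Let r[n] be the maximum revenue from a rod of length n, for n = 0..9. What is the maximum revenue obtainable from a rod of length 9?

27

   n    0    1    2    3    4    5    6    7    8    9
r[n]    0    3    6    9   12   15   18   21   24   27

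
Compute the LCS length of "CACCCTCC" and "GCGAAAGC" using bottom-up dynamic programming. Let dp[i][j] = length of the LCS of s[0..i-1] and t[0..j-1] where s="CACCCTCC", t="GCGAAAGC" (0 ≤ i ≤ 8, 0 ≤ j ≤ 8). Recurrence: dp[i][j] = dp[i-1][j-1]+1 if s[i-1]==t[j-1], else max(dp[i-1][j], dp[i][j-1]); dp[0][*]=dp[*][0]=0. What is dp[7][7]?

2

   ''  G  C  G  A  A  A  G  C
''  0  0  0  0  0  0  0  0  0
 C  0  0  1  1  1  1  1  1  1
 A  0  0  1  1  2  2  2  2  2
 C  0  0  1  1  2  2  2  2  3
 C  0  0  1  1  2  2  2  2  3
 C  0  0  1  1  2  2  2  2  3
 T  0  0  1  1  2  2  2  2  3
 C  0  0  1  1  2  2  2  2  3
 C  0  0  1  1  2  2  2  2  3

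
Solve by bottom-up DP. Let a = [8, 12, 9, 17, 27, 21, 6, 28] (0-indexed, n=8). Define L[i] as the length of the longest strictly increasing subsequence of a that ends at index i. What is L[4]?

4

   i    0    1    2    3    4    5    6    7
a[i]    8   12    9   17   27   21    6   28
L[i]    1    2    2    3    4    4    1    5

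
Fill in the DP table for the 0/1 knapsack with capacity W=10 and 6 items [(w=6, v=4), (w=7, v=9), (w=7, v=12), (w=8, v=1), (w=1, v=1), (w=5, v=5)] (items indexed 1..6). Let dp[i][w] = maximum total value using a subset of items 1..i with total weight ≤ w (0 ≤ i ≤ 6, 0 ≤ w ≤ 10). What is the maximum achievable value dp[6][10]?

13

i\w   0   1   2   3   4   5   6   7   8   9  10
  0   0   0   0   0   0   0   0   0   0   0   0
  1   0   0   0   0   0   0   4   4   4   4   4
  2   0   0   0   0   0   0   4   9   9   9   9
  3   0   0   0   0   0   0   4  12  12  12  12
  4   0   0   0   0   0   0   4  12  12  12  12
  5   0   1   1   1   1   1   4  12  13  13  13
  6   0   1   1   1   1   5   6  12  13  13  13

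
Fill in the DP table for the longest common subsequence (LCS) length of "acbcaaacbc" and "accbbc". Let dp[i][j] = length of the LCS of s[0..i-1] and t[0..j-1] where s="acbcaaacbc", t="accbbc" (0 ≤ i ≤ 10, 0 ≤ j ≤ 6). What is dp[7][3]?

3

   ''  a  c  c  b  b  c
''  0  0  0  0  0  0  0
 a  0  1  1  1  1  1  1
 c  0  1  2  2  2  2  2
 b  0  1  2  2  3  3  3
 c  0  1  2  3  3  3  4
 a  0  1  2  3  3  3  4
 a  0  1  2  3  3  3  4
 a  0  1  2  3  3  3  4
 c  0  1  2  3  3  3  4
 b  0  1  2  3  4  4  4
 c  0  1  2  3  4  4  5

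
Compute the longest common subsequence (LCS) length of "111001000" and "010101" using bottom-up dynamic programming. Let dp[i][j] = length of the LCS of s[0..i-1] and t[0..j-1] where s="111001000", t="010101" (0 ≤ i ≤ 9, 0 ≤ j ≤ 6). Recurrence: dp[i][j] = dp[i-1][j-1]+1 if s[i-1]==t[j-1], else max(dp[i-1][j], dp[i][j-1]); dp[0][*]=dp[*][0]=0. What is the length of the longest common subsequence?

4

   ''  0  1  0  1  0  1
''  0  0  0  0  0  0  0
 1  0  0  1  1  1  1  1
 1  0  0  1  1  2  2  2
 1  0  0  1  1  2  2  3
 0  0  1  1  2  2  3  3
 0  0  1  1  2  2  3  3
 1  0  1  2  2  3  3  4
 0  0  1  2  3  3  4  4
 0  0  1  2  3  3  4  4
 0  0  1  2  3  3  4  4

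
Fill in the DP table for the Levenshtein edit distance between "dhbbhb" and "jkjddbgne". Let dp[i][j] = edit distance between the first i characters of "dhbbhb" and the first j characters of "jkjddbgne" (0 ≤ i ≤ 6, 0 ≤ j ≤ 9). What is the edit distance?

   ''  j  k  j  d  d  b  g  n  e
''  0  1  2  3  4  5  6  7  8  9
 d  1  1  2  3  3  4  5  6  7  8
 h  2  2  2  3  4  4  5  6  7  8
 b  3  3  3  3  4  5  4  5  6  7
 b  4  4  4  4  4  5  5  5  6  7
 h  5  5  5  5  5  5  6  6  6  7
 b  6  6  6  6  6  6  5  6  7  7

7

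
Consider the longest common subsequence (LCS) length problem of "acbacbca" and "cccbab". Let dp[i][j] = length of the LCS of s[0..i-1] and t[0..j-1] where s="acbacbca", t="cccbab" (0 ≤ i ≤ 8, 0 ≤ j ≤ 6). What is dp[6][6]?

   ''  c  c  c  b  a  b
''  0  0  0  0  0  0  0
 a  0  0  0  0  0  1  1
 c  0  1  1  1  1  1  1
 b  0  1  1  1  2  2  2
 a  0  1  1  1  2  3  3
 c  0  1  2  2  2  3  3
 b  0  1  2  2  3  3  4
 c  0  1  2  3  3  3  4
 a  0  1  2  3  3  4  4

4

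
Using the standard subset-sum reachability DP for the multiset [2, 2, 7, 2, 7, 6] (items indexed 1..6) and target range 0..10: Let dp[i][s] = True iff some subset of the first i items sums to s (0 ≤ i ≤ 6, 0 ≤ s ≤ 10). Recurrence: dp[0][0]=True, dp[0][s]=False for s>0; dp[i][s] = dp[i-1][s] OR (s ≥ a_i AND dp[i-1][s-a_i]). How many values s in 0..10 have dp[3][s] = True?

i\s   0   1   2   3   4   5   6   7   8   9  10
  0   T   F   F   F   F   F   F   F   F   F   F
  1   T   F   T   F   F   F   F   F   F   F   F
  2   T   F   T   F   T   F   F   F   F   F   F
  3   T   F   T   F   T   F   F   T   F   T   F
  4   T   F   T   F   T   F   T   T   F   T   F
  5   T   F   T   F   T   F   T   T   F   T   F
  6   T   F   T   F   T   F   T   T   T   T   T

5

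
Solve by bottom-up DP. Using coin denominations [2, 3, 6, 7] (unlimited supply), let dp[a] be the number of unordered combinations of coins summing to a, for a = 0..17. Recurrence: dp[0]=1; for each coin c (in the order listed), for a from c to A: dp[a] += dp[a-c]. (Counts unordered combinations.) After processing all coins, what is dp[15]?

after  coin     0     1     2     3     4     5     6     7     8     9    10    11    12    13    14    15    16    17
          2     1     0     1     0     1     0     1     0     1     0     1     0     1     0     1     0     1     0
          3     1     0     1     1     1     1     2     1     2     2     2     2     3     2     3     3     3     3
          6     1     0     1     1     1     1     3     1     3     3     3     3     6     3     6     6     6     6
          7     1     0     1     1     1     1     3     2     3     4     4     4     7     6     8     9    10    10

9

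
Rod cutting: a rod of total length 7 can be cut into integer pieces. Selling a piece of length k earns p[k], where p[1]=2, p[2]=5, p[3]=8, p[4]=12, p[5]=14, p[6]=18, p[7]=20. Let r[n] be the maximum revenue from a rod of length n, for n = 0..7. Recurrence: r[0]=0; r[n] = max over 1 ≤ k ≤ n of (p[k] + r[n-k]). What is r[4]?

   n    0    1    2    3    4    5    6    7
r[n]    0    2    5    8   12   14   18   20

12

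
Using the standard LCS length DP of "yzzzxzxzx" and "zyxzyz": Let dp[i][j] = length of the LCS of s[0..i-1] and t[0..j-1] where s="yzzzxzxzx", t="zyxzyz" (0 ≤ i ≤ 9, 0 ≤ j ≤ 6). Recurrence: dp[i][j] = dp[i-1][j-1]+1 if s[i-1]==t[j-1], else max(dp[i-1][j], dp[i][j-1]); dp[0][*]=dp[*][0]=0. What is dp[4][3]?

1

   ''  z  y  x  z  y  z
''  0  0  0  0  0  0  0
 y  0  0  1  1  1  1  1
 z  0  1  1  1  2  2  2
 z  0  1  1  1  2  2  3
 z  0  1  1  1  2  2  3
 x  0  1  1  2  2  2  3
 z  0  1  1  2  3  3  3
 x  0  1  1  2  3  3  3
 z  0  1  1  2  3  3  4
 x  0  1  1  2  3  3  4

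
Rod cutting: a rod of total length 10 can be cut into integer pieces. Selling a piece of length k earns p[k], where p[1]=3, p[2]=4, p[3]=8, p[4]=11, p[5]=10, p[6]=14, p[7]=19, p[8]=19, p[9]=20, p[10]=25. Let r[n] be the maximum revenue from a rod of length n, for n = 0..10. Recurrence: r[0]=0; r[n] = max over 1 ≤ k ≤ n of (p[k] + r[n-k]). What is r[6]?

   n    0    1    2    3    4    5    6    7    8    9   10
r[n]    0    3    6    9   12   15   18   21   24   27   30

18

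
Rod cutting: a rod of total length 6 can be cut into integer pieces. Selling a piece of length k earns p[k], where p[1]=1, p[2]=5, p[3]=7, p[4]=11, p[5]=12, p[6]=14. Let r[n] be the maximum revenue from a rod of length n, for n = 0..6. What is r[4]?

11

   n    0    1    2    3    4    5    6
r[n]    0    1    5    7   11   12   16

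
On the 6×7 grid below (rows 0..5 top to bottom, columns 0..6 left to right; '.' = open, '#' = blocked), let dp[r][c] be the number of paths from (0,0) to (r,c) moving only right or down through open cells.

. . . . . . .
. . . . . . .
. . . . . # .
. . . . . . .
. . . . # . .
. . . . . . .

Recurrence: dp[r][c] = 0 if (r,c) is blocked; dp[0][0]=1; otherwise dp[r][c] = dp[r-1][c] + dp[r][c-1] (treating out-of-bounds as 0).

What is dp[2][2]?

r\c   0   1   2   3   4   5   6
  0   1   1   1   1   1   1   1
  1   1   2   3   4   5   6   7
  2   1   3   6  10  15   0   7
  3   1   4  10  20  35  35  42
  4   1   5  15  35   0  35  77
  5   1   6  21  56  56  91 168

6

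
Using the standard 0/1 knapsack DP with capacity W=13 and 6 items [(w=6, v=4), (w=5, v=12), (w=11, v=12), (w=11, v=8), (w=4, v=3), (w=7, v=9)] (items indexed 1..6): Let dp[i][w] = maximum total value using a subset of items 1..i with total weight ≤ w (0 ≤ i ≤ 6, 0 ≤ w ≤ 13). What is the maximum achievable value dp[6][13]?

i\w   0   1   2   3   4   5   6   7   8   9  10  11  12  13
  0   0   0   0   0   0   0   0   0   0   0   0   0   0   0
  1   0   0   0   0   0   0   4   4   4   4   4   4   4   4
  2   0   0   0   0   0  12  12  12  12  12  12  16  16  16
  3   0   0   0   0   0  12  12  12  12  12  12  16  16  16
  4   0   0   0   0   0  12  12  12  12  12  12  16  16  16
  5   0   0   0   0   3  12  12  12  12  15  15  16  16  16
  6   0   0   0   0   3  12  12  12  12  15  15  16  21  21

21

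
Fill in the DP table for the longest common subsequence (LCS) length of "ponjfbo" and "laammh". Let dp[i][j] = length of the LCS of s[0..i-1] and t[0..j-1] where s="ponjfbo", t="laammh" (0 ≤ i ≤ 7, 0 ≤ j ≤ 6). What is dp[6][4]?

   ''  l  a  a  m  m  h
''  0  0  0  0  0  0  0
 p  0  0  0  0  0  0  0
 o  0  0  0  0  0  0  0
 n  0  0  0  0  0  0  0
 j  0  0  0  0  0  0  0
 f  0  0  0  0  0  0  0
 b  0  0  0  0  0  0  0
 o  0  0  0  0  0  0  0

0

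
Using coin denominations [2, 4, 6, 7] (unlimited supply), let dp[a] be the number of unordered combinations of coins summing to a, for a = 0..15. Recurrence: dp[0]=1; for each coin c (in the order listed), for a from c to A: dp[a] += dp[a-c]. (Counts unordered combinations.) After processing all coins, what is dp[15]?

after  coin     0     1     2     3     4     5     6     7     8     9    10    11    12    13    14    15
          2     1     0     1     0     1     0     1     0     1     0     1     0     1     0     1     0
          4     1     0     1     0     2     0     2     0     3     0     3     0     4     0     4     0
          6     1     0     1     0     2     0     3     0     4     0     5     0     7     0     8     0
          7     1     0     1     0     2     0     3     1     4     1     5     2     7     3     9     4

4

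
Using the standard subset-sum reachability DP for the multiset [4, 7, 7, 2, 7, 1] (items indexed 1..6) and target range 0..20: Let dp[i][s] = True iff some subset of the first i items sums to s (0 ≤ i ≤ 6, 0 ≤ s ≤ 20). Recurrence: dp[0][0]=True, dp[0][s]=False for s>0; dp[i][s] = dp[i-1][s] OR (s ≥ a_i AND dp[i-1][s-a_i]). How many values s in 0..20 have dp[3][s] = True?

6

i\s   0   1   2   3   4   5   6   7   8   9  10  11  12  13  14  15  16  17  18  19  20
  0   T   F   F   F   F   F   F   F   F   F   F   F   F   F   F   F   F   F   F   F   F
  1   T   F   F   F   T   F   F   F   F   F   F   F   F   F   F   F   F   F   F   F   F
  2   T   F   F   F   T   F   F   T   F   F   F   T   F   F   F   F   F   F   F   F   F
  3   T   F   F   F   T   F   F   T   F   F   F   T   F   F   T   F   F   F   T   F   F
  4   T   F   T   F   T   F   T   T   F   T   F   T   F   T   T   F   T   F   T   F   T
  5   T   F   T   F   T   F   T   T   F   T   F   T   F   T   T   F   T   F   T   F   T
  6   T   T   T   T   T   T   T   T   T   T   T   T   T   T   T   T   T   T   T   T   T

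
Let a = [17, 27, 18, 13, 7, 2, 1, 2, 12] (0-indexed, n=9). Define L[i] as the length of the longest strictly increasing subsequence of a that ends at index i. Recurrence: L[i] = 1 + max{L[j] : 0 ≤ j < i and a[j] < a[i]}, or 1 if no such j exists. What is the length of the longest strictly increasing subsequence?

3

   i    0    1    2    3    4    5    6    7    8
a[i]   17   27   18   13    7    2    1    2   12
L[i]    1    2    2    1    1    1    1    2    3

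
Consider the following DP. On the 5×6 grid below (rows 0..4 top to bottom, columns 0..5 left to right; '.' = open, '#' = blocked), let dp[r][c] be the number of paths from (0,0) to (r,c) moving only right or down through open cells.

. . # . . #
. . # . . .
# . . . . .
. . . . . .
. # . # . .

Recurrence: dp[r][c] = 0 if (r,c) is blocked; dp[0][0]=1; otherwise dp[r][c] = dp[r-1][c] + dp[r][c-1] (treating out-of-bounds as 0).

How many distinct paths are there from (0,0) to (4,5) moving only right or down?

r\c   0   1   2   3   4   5
  0   1   1   0   0   0   0
  1   1   2   0   0   0   0
  2   0   2   2   2   2   2
  3   0   2   4   6   8  10
  4   0   0   4   0   8  18

18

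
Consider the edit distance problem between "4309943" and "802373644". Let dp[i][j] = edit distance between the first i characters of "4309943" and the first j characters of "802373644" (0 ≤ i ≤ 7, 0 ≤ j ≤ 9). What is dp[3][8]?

7

   ''  8  0  2  3  7  3  6  4  4
''  0  1  2  3  4  5  6  7  8  9
 4  1  1  2  3  4  5  6  7  7  8
 3  2  2  2  3  3  4  5  6  7  8
 0  3  3  2  3  4  4  5  6  7  8
 9  4  4  3  3  4  5  5  6  7  8
 9  5  5  4  4  4  5  6  6  7  8
 4  6  6  5  5  5  5  6  7  6  7
 3  7  7  6  6  5  6  5  6  7  7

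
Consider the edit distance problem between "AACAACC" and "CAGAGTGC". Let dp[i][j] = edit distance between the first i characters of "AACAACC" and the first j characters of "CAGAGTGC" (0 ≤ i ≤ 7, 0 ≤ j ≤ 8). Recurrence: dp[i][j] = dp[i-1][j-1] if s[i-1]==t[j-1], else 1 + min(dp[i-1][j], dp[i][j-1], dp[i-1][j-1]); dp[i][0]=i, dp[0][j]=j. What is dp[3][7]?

5

   ''  C  A  G  A  G  T  G  C
''  0  1  2  3  4  5  6  7  8
 A  1  1  1  2  3  4  5  6  7
 A  2  2  1  2  2  3  4  5  6
 C  3  2  2  2  3  3  4  5  5
 A  4  3  2  3  2  3  4  5  6
 A  5  4  3  3  3  3  4  5  6
 C  6  5  4  4  4  4  4  5  5
 C  7  6  5  5  5  5  5  5  5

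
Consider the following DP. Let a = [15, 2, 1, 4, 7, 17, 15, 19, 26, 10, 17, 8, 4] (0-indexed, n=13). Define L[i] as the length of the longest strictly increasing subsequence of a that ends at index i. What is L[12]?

   i    0    1    2    3    4    5    6    7    8    9   10   11   12
a[i]   15    2    1    4    7   17   15   19   26   10   17    8    4
L[i]    1    1    1    2    3    4    4    5    6    4    5    4    2

2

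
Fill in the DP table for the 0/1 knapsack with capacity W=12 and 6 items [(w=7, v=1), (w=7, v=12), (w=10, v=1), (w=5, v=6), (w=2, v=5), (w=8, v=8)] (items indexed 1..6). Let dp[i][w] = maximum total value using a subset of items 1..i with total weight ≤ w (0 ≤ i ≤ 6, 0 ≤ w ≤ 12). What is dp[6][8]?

i\w   0   1   2   3   4   5   6   7   8   9  10  11  12
  0   0   0   0   0   0   0   0   0   0   0   0   0   0
  1   0   0   0   0   0   0   0   1   1   1   1   1   1
  2   0   0   0   0   0   0   0  12  12  12  12  12  12
  3   0   0   0   0   0   0   0  12  12  12  12  12  12
  4   0   0   0   0   0   6   6  12  12  12  12  12  18
  5   0   0   5   5   5   6   6  12  12  17  17  17  18
  6   0   0   5   5   5   6   6  12  12  17  17  17  18

12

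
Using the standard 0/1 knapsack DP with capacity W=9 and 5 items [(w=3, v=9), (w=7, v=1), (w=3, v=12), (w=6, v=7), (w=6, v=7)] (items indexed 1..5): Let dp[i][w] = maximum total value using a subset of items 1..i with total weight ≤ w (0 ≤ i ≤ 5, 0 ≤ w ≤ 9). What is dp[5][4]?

i\w   0   1   2   3   4   5   6   7   8   9
  0   0   0   0   0   0   0   0   0   0   0
  1   0   0   0   9   9   9   9   9   9   9
  2   0   0   0   9   9   9   9   9   9   9
  3   0   0   0  12  12  12  21  21  21  21
  4   0   0   0  12  12  12  21  21  21  21
  5   0   0   0  12  12  12  21  21  21  21

12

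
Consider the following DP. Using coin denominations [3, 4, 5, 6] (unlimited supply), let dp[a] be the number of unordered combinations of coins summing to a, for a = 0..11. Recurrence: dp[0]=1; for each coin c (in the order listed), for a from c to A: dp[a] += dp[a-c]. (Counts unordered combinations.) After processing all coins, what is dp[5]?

1

after  coin     0     1     2     3     4     5     6     7     8     9    10    11
          3     1     0     0     1     0     0     1     0     0     1     0     0
          4     1     0     0     1     1     0     1     1     1     1     1     1
          5     1     0     0     1     1     1     1     1     2     2     2     2
          6     1     0     0     1     1     1     2     1     2     3     3     3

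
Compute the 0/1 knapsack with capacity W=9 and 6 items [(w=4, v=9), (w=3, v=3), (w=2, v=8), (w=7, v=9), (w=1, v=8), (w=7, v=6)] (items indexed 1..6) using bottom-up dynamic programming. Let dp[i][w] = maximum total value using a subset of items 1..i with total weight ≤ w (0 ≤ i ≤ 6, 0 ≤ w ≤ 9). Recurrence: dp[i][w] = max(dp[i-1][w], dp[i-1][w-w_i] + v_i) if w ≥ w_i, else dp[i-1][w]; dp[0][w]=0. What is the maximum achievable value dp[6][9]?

i\w   0   1   2   3   4   5   6   7   8   9
  0   0   0   0   0   0   0   0   0   0   0
  1   0   0   0   0   9   9   9   9   9   9
  2   0   0   0   3   9   9   9  12  12  12
  3   0   0   8   8   9  11  17  17  17  20
  4   0   0   8   8   9  11  17  17  17  20
  5   0   8   8  16  16  17  19  25  25  25
  6   0   8   8  16  16  17  19  25  25  25

25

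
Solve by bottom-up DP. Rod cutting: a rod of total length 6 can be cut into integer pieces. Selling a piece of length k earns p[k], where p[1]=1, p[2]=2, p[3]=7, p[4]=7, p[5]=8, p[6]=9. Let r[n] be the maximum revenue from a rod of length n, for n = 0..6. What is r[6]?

   n    0    1    2    3    4    5    6
r[n]    0    1    2    7    8    9   14

14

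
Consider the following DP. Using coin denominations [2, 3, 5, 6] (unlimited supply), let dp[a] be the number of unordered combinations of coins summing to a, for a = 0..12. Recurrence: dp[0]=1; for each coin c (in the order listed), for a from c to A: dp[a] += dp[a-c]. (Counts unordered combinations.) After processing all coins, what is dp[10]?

after  coin     0     1     2     3     4     5     6     7     8     9    10    11    12
          2     1     0     1     0     1     0     1     0     1     0     1     0     1
          3     1     0     1     1     1     1     2     1     2     2     2     2     3
          5     1     0     1     1     1     2     2     2     3     3     4     4     5
          6     1     0     1     1     1     2     3     2     4     4     5     6     8

5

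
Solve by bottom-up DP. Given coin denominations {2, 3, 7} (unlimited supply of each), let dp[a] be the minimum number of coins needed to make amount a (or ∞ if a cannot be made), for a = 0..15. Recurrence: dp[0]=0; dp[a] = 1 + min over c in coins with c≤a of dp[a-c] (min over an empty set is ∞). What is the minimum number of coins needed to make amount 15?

 a  0  1  2  3  4  5  6  7  8  9 10 11 12 13 14 15
dp  0  -  1  1  2  2  2  1  3  2  2  3  3  3  2  4
(- denotes ∞ / unreachable)

4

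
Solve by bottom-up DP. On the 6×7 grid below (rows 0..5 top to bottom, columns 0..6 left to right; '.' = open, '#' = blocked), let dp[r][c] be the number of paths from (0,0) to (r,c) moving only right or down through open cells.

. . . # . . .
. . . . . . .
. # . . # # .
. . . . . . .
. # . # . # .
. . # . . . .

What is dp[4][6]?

13

r\c   0   1   2   3   4   5   6
  0   1   1   1   0   0   0   0
  1   1   2   3   3   3   3   3
  2   1   0   3   6   0   0   3
  3   1   1   4  10  10  10  13
  4   1   0   4   0  10   0  13
  5   1   1   0   0  10  10  23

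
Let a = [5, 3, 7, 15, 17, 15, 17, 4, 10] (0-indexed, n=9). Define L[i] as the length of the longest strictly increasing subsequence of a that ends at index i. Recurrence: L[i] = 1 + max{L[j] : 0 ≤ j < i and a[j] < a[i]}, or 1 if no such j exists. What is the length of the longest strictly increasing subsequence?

4

   i    0    1    2    3    4    5    6    7    8
a[i]    5    3    7   15   17   15   17    4   10
L[i]    1    1    2    3    4    3    4    2    3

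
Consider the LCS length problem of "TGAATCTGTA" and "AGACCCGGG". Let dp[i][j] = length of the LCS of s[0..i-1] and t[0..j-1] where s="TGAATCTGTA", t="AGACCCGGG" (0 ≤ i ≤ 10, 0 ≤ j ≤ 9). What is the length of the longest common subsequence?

   ''  A  G  A  C  C  C  G  G  G
''  0  0  0  0  0  0  0  0  0  0
 T  0  0  0  0  0  0  0  0  0  0
 G  0  0  1  1  1  1  1  1  1  1
 A  0  1  1  2  2  2  2  2  2  2
 A  0  1  1  2  2  2  2  2  2  2
 T  0  1  1  2  2  2  2  2  2  2
 C  0  1  1  2  3  3  3  3  3  3
 T  0  1  1  2  3  3  3  3  3  3
 G  0  1  2  2  3  3  3  4  4  4
 T  0  1  2  2  3  3  3  4  4  4
 A  0  1  2  3  3  3  3  4  4  4

4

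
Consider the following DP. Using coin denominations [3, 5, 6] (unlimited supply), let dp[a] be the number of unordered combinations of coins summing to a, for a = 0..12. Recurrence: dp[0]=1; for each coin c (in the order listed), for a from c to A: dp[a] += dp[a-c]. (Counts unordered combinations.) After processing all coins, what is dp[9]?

after  coin     0     1     2     3     4     5     6     7     8     9    10    11    12
          3     1     0     0     1     0     0     1     0     0     1     0     0     1
          5     1     0     0     1     0     1     1     0     1     1     1     1     1
          6     1     0     0     1     0     1     2     0     1     2     1     2     3

2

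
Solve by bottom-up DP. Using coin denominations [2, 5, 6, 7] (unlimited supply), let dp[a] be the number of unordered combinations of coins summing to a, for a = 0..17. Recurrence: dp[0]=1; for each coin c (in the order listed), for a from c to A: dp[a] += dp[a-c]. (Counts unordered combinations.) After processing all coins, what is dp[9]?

2

after  coin     0     1     2     3     4     5     6     7     8     9    10    11    12    13    14    15    16    17
          2     1     0     1     0     1     0     1     0     1     0     1     0     1     0     1     0     1     0
          5     1     0     1     0     1     1     1     1     1     1     2     1     2     1     2     2     2     2
          6     1     0     1     0     1     1     2     1     2     1     3     2     4     2     4     3     5     4
          7     1     0     1     0     1     1     2     2     2     2     3     3     5     4     6     5     7     7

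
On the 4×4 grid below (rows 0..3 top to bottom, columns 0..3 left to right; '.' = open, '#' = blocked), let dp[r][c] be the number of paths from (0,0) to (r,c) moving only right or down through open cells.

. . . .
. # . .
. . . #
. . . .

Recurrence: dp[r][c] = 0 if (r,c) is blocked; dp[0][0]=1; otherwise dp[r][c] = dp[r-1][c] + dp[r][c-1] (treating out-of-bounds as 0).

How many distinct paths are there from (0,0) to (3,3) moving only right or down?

4

r\c   0   1   2   3
  0   1   1   1   1
  1   1   0   1   2
  2   1   1   2   0
  3   1   2   4   4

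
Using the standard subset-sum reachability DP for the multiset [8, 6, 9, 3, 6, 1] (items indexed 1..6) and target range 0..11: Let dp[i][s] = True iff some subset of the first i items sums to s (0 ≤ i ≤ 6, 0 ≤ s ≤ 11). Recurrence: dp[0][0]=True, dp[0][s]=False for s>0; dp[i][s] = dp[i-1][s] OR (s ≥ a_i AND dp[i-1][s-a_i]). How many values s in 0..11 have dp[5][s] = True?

i\s   0   1   2   3   4   5   6   7   8   9  10  11
  0   T   F   F   F   F   F   F   F   F   F   F   F
  1   T   F   F   F   F   F   F   F   T   F   F   F
  2   T   F   F   F   F   F   T   F   T   F   F   F
  3   T   F   F   F   F   F   T   F   T   T   F   F
  4   T   F   F   T   F   F   T   F   T   T   F   T
  5   T   F   F   T   F   F   T   F   T   T   F   T
  6   T   T   F   T   T   F   T   T   T   T   T   T

6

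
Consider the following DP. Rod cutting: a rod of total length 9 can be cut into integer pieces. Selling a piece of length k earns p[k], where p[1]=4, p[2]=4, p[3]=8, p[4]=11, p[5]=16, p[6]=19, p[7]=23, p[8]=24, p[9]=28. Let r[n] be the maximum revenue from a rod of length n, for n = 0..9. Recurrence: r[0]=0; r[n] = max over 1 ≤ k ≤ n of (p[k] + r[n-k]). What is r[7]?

28

   n    0    1    2    3    4    5    6    7    8    9
r[n]    0    4    8   12   16   20   24   28   32   36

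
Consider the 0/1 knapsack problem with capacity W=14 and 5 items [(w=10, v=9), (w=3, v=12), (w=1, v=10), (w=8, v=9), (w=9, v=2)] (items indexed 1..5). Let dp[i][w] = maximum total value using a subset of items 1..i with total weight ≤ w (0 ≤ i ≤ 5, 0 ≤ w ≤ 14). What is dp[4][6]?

22

i\w   0   1   2   3   4   5   6   7   8   9  10  11  12  13  14
  0   0   0   0   0   0   0   0   0   0   0   0   0   0   0   0
  1   0   0   0   0   0   0   0   0   0   0   9   9   9   9   9
  2   0   0   0  12  12  12  12  12  12  12  12  12  12  21  21
  3   0  10  10  12  22  22  22  22  22  22  22  22  22  22  31
  4   0  10  10  12  22  22  22  22  22  22  22  22  31  31  31
  5   0  10  10  12  22  22  22  22  22  22  22  22  31  31  31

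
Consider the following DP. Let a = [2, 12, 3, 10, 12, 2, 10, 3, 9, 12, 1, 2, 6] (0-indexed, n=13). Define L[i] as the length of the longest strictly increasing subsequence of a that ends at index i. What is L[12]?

3

   i    0    1    2    3    4    5    6    7    8    9   10   11   12
a[i]    2   12    3   10   12    2   10    3    9   12    1    2    6
L[i]    1    2    2    3    4    1    3    2    3    4    1    2    3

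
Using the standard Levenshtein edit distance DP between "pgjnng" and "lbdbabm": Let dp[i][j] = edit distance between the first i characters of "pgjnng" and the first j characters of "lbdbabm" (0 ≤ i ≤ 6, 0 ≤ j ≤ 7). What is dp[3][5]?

   ''  l  b  d  b  a  b  m
''  0  1  2  3  4  5  6  7
 p  1  1  2  3  4  5  6  7
 g  2  2  2  3  4  5  6  7
 j  3  3  3  3  4  5  6  7
 n  4  4  4  4  4  5  6  7
 n  5  5  5  5  5  5  6  7
 g  6  6  6  6  6  6  6  7

5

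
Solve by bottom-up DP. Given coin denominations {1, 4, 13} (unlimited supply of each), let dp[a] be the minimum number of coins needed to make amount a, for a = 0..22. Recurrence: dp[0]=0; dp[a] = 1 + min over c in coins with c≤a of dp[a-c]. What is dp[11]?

5

 a  0  1  2  3  4  5  6  7  8  9 10 11 12 13 14 15 16 17 18 19 20 21 22
dp  0  1  2  3  1  2  3  4  2  3  4  5  3  1  2  3  4  2  3  4  5  3  4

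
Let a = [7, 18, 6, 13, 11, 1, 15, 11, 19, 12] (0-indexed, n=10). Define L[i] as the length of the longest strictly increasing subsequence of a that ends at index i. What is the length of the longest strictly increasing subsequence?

   i    0    1    2    3    4    5    6    7    8    9
a[i]    7   18    6   13   11    1   15   11   19   12
L[i]    1    2    1    2    2    1    3    2    4    3

4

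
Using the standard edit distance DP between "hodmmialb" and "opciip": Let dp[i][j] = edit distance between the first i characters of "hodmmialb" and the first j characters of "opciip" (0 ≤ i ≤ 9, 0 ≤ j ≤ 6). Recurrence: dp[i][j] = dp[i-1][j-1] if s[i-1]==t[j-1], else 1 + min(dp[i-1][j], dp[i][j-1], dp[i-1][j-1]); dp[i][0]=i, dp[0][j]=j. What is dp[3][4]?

   ''  o  p  c  i  i  p
''  0  1  2  3  4  5  6
 h  1  1  2  3  4  5  6
 o  2  1  2  3  4  5  6
 d  3  2  2  3  4  5  6
 m  4  3  3  3  4  5  6
 m  5  4  4  4  4  5  6
 i  6  5  5  5  4  4  5
 a  7  6  6  6  5  5  5
 l  8  7  7  7  6  6  6
 b  9  8  8  8  7  7  7

4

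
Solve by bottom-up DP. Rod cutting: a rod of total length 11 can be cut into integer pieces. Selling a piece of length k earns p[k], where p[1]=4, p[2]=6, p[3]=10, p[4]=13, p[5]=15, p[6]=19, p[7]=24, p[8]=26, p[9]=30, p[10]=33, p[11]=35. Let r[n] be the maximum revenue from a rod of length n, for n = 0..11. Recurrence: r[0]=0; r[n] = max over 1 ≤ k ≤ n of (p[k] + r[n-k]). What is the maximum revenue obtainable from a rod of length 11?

44

   n    0    1    2    3    4    5    6    7    8    9   10   11
r[n]    0    4    8   12   16   20   24   28   32   36   40   44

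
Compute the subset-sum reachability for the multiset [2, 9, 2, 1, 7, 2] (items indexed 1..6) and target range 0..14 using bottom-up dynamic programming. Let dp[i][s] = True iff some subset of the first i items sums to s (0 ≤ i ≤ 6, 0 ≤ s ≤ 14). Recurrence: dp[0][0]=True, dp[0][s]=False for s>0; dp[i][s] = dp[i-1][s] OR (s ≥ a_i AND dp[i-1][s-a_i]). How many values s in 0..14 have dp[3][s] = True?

i\s   0   1   2   3   4   5   6   7   8   9  10  11  12  13  14
  0   T   F   F   F   F   F   F   F   F   F   F   F   F   F   F
  1   T   F   T   F   F   F   F   F   F   F   F   F   F   F   F
  2   T   F   T   F   F   F   F   F   F   T   F   T   F   F   F
  3   T   F   T   F   T   F   F   F   F   T   F   T   F   T   F
  4   T   T   T   T   T   T   F   F   F   T   T   T   T   T   T
  5   T   T   T   T   T   T   F   T   T   T   T   T   T   T   T
  6   T   T   T   T   T   T   T   T   T   T   T   T   T   T   T

6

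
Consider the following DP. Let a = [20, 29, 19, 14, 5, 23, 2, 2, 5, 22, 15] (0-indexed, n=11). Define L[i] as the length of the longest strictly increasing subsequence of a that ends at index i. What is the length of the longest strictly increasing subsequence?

3

   i    0    1    2    3    4    5    6    7    8    9   10
a[i]   20   29   19   14    5   23    2    2    5   22   15
L[i]    1    2    1    1    1    2    1    1    2    3    3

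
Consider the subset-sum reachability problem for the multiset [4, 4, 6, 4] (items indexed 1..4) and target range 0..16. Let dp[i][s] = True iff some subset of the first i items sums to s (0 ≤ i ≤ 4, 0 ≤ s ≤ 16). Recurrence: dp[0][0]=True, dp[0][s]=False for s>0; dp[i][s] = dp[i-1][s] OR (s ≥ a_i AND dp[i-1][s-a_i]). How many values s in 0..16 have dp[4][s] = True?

7

i\s   0   1   2   3   4   5   6   7   8   9  10  11  12  13  14  15  16
  0   T   F   F   F   F   F   F   F   F   F   F   F   F   F   F   F   F
  1   T   F   F   F   T   F   F   F   F   F   F   F   F   F   F   F   F
  2   T   F   F   F   T   F   F   F   T   F   F   F   F   F   F   F   F
  3   T   F   F   F   T   F   T   F   T   F   T   F   F   F   T   F   F
  4   T   F   F   F   T   F   T   F   T   F   T   F   T   F   T   F   F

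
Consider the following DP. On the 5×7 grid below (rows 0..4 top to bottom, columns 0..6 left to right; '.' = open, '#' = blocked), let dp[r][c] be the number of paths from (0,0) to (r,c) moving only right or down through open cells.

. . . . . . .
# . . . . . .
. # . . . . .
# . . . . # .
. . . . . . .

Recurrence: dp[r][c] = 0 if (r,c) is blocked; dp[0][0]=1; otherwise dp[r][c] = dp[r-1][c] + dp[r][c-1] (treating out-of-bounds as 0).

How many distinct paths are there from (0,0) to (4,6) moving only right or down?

45

r\c   0   1   2   3   4   5   6
  0   1   1   1   1   1   1   1
  1   0   1   2   3   4   5   6
  2   0   0   2   5   9  14  20
  3   0   0   2   7  16   0  20
  4   0   0   2   9  25  25  45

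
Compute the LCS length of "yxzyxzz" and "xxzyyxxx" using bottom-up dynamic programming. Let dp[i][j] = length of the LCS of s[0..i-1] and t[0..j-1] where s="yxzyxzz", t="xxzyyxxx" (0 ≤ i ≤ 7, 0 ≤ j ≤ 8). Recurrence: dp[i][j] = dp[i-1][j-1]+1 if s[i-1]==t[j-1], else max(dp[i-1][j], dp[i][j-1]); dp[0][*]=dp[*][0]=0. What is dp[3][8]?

   ''  x  x  z  y  y  x  x  x
''  0  0  0  0  0  0  0  0  0
 y  0  0  0  0  1  1  1  1  1
 x  0  1  1  1  1  1  2  2  2
 z  0  1  1  2  2  2  2  2  2
 y  0  1  1  2  3  3  3  3  3
 x  0  1  2  2  3  3  4  4  4
 z  0  1  2  3  3  3  4  4  4
 z  0  1  2  3  3  3  4  4  4

2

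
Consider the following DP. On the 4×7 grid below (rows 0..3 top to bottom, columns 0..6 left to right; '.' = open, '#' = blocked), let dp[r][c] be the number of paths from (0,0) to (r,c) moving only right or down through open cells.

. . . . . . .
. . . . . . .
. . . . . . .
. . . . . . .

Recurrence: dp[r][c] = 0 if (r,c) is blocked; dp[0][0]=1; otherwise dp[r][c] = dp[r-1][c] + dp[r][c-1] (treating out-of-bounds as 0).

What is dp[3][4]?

r\c   0   1   2   3   4   5   6
  0   1   1   1   1   1   1   1
  1   1   2   3   4   5   6   7
  2   1   3   6  10  15  21  28
  3   1   4  10  20  35  56  84

35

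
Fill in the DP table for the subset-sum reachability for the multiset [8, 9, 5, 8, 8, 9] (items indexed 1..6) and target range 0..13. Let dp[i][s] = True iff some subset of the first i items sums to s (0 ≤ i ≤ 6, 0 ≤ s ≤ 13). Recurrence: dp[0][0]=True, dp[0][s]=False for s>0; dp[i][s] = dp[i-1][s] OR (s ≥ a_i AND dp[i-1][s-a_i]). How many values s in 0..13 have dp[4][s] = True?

5

i\s   0   1   2   3   4   5   6   7   8   9  10  11  12  13
  0   T   F   F   F   F   F   F   F   F   F   F   F   F   F
  1   T   F   F   F   F   F   F   F   T   F   F   F   F   F
  2   T   F   F   F   F   F   F   F   T   T   F   F   F   F
  3   T   F   F   F   F   T   F   F   T   T   F   F   F   T
  4   T   F   F   F   F   T   F   F   T   T   F   F   F   T
  5   T   F   F   F   F   T   F   F   T   T   F   F   F   T
  6   T   F   F   F   F   T   F   F   T   T   F   F   F   T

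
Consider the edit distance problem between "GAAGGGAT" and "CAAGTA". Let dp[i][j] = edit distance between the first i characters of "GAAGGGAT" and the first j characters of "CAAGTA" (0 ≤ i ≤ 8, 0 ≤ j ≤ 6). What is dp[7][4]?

   ''  C  A  A  G  T  A
''  0  1  2  3  4  5  6
 G  1  1  2  3  3  4  5
 A  2  2  1  2  3  4  4
 A  3  3  2  1  2  3  4
 G  4  4  3  2  1  2  3
 G  5  5  4  3  2  2  3
 G  6  6  5  4  3  3  3
 A  7  7  6  5  4  4  3
 T  8  8  7  6  5  4  4

4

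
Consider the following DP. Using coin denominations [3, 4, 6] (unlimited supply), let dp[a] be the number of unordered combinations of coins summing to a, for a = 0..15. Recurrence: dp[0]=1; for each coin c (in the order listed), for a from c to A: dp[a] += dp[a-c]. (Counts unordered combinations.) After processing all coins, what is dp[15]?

after  coin     0     1     2     3     4     5     6     7     8     9    10    11    12    13    14    15
          3     1     0     0     1     0     0     1     0     0     1     0     0     1     0     0     1
          4     1     0     0     1     1     0     1     1     1     1     1     1     2     1     1     2
          6     1     0     0     1     1     0     2     1     1     2     2     1     4     2     2     4

4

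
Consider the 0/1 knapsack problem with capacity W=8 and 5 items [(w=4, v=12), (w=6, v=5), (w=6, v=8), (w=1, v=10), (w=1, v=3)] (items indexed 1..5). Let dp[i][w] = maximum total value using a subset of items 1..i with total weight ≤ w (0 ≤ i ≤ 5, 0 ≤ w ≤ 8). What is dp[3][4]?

i\w   0   1   2   3   4   5   6   7   8
  0   0   0   0   0   0   0   0   0   0
  1   0   0   0   0  12  12  12  12  12
  2   0   0   0   0  12  12  12  12  12
  3   0   0   0   0  12  12  12  12  12
  4   0  10  10  10  12  22  22  22  22
  5   0  10  13  13  13  22  25  25  25

12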